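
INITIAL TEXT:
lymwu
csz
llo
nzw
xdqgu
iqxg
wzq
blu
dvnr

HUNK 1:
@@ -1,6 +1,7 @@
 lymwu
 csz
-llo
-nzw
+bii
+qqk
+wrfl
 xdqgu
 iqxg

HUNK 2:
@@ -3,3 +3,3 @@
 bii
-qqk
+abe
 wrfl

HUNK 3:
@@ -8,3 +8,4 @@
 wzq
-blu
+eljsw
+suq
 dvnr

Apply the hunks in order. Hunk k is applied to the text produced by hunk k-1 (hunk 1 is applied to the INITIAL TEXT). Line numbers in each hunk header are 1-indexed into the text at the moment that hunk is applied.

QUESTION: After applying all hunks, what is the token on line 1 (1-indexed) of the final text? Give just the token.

Hunk 1: at line 1 remove [llo,nzw] add [bii,qqk,wrfl] -> 10 lines: lymwu csz bii qqk wrfl xdqgu iqxg wzq blu dvnr
Hunk 2: at line 3 remove [qqk] add [abe] -> 10 lines: lymwu csz bii abe wrfl xdqgu iqxg wzq blu dvnr
Hunk 3: at line 8 remove [blu] add [eljsw,suq] -> 11 lines: lymwu csz bii abe wrfl xdqgu iqxg wzq eljsw suq dvnr
Final line 1: lymwu

Answer: lymwu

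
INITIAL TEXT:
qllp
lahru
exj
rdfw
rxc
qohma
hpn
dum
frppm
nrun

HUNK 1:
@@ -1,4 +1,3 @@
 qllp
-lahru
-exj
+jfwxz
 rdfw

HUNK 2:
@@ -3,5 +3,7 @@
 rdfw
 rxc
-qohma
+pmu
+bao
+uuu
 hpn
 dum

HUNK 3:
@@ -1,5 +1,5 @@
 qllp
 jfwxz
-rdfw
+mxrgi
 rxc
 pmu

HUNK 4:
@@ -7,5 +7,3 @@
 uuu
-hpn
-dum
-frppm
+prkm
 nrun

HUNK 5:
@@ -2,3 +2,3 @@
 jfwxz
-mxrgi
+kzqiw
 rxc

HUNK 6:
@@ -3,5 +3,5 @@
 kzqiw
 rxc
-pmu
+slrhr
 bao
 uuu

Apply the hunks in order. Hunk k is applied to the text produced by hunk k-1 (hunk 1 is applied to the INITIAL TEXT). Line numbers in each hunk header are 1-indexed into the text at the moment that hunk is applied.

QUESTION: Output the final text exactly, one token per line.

Answer: qllp
jfwxz
kzqiw
rxc
slrhr
bao
uuu
prkm
nrun

Derivation:
Hunk 1: at line 1 remove [lahru,exj] add [jfwxz] -> 9 lines: qllp jfwxz rdfw rxc qohma hpn dum frppm nrun
Hunk 2: at line 3 remove [qohma] add [pmu,bao,uuu] -> 11 lines: qllp jfwxz rdfw rxc pmu bao uuu hpn dum frppm nrun
Hunk 3: at line 1 remove [rdfw] add [mxrgi] -> 11 lines: qllp jfwxz mxrgi rxc pmu bao uuu hpn dum frppm nrun
Hunk 4: at line 7 remove [hpn,dum,frppm] add [prkm] -> 9 lines: qllp jfwxz mxrgi rxc pmu bao uuu prkm nrun
Hunk 5: at line 2 remove [mxrgi] add [kzqiw] -> 9 lines: qllp jfwxz kzqiw rxc pmu bao uuu prkm nrun
Hunk 6: at line 3 remove [pmu] add [slrhr] -> 9 lines: qllp jfwxz kzqiw rxc slrhr bao uuu prkm nrun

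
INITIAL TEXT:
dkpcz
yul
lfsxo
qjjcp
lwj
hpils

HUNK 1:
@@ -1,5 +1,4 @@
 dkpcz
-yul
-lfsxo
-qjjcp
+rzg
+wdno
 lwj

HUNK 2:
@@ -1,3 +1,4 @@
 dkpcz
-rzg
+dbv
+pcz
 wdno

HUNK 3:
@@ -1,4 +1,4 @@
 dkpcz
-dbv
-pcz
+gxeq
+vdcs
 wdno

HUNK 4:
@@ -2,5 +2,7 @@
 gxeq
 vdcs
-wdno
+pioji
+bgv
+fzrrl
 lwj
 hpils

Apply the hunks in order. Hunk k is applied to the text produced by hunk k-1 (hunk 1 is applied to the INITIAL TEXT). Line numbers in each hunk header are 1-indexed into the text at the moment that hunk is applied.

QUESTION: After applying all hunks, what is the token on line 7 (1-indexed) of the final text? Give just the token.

Hunk 1: at line 1 remove [yul,lfsxo,qjjcp] add [rzg,wdno] -> 5 lines: dkpcz rzg wdno lwj hpils
Hunk 2: at line 1 remove [rzg] add [dbv,pcz] -> 6 lines: dkpcz dbv pcz wdno lwj hpils
Hunk 3: at line 1 remove [dbv,pcz] add [gxeq,vdcs] -> 6 lines: dkpcz gxeq vdcs wdno lwj hpils
Hunk 4: at line 2 remove [wdno] add [pioji,bgv,fzrrl] -> 8 lines: dkpcz gxeq vdcs pioji bgv fzrrl lwj hpils
Final line 7: lwj

Answer: lwj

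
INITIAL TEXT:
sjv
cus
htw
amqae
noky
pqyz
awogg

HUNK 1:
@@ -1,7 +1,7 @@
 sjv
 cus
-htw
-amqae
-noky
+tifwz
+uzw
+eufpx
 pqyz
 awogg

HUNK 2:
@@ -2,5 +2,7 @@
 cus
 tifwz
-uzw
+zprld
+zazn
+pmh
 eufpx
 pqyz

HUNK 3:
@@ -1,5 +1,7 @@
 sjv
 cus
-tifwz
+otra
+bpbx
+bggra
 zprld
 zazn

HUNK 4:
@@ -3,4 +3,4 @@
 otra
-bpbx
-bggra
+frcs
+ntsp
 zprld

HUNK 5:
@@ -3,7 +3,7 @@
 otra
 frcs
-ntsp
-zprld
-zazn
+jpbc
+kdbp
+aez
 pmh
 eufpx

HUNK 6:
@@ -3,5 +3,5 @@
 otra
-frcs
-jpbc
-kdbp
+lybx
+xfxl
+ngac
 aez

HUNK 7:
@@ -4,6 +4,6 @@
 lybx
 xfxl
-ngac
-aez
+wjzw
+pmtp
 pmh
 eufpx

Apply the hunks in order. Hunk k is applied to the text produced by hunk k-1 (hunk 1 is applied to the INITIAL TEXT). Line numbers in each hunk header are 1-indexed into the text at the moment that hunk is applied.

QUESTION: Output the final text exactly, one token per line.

Answer: sjv
cus
otra
lybx
xfxl
wjzw
pmtp
pmh
eufpx
pqyz
awogg

Derivation:
Hunk 1: at line 1 remove [htw,amqae,noky] add [tifwz,uzw,eufpx] -> 7 lines: sjv cus tifwz uzw eufpx pqyz awogg
Hunk 2: at line 2 remove [uzw] add [zprld,zazn,pmh] -> 9 lines: sjv cus tifwz zprld zazn pmh eufpx pqyz awogg
Hunk 3: at line 1 remove [tifwz] add [otra,bpbx,bggra] -> 11 lines: sjv cus otra bpbx bggra zprld zazn pmh eufpx pqyz awogg
Hunk 4: at line 3 remove [bpbx,bggra] add [frcs,ntsp] -> 11 lines: sjv cus otra frcs ntsp zprld zazn pmh eufpx pqyz awogg
Hunk 5: at line 3 remove [ntsp,zprld,zazn] add [jpbc,kdbp,aez] -> 11 lines: sjv cus otra frcs jpbc kdbp aez pmh eufpx pqyz awogg
Hunk 6: at line 3 remove [frcs,jpbc,kdbp] add [lybx,xfxl,ngac] -> 11 lines: sjv cus otra lybx xfxl ngac aez pmh eufpx pqyz awogg
Hunk 7: at line 4 remove [ngac,aez] add [wjzw,pmtp] -> 11 lines: sjv cus otra lybx xfxl wjzw pmtp pmh eufpx pqyz awogg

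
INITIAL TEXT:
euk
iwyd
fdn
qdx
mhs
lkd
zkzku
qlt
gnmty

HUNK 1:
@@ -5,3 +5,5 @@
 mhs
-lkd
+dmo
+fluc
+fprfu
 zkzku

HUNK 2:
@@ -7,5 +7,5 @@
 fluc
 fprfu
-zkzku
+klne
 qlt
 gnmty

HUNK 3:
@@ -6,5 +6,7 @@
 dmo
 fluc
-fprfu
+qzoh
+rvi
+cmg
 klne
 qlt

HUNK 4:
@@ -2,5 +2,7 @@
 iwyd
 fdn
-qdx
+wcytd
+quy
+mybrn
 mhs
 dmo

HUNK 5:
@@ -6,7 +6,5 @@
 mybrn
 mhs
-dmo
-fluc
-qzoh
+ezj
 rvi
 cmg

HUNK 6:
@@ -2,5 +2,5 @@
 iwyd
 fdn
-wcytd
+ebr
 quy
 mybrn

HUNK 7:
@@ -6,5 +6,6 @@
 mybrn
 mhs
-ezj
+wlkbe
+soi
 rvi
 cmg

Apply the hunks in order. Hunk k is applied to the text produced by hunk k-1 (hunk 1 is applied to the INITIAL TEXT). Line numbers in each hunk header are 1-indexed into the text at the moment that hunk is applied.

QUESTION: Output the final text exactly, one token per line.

Hunk 1: at line 5 remove [lkd] add [dmo,fluc,fprfu] -> 11 lines: euk iwyd fdn qdx mhs dmo fluc fprfu zkzku qlt gnmty
Hunk 2: at line 7 remove [zkzku] add [klne] -> 11 lines: euk iwyd fdn qdx mhs dmo fluc fprfu klne qlt gnmty
Hunk 3: at line 6 remove [fprfu] add [qzoh,rvi,cmg] -> 13 lines: euk iwyd fdn qdx mhs dmo fluc qzoh rvi cmg klne qlt gnmty
Hunk 4: at line 2 remove [qdx] add [wcytd,quy,mybrn] -> 15 lines: euk iwyd fdn wcytd quy mybrn mhs dmo fluc qzoh rvi cmg klne qlt gnmty
Hunk 5: at line 6 remove [dmo,fluc,qzoh] add [ezj] -> 13 lines: euk iwyd fdn wcytd quy mybrn mhs ezj rvi cmg klne qlt gnmty
Hunk 6: at line 2 remove [wcytd] add [ebr] -> 13 lines: euk iwyd fdn ebr quy mybrn mhs ezj rvi cmg klne qlt gnmty
Hunk 7: at line 6 remove [ezj] add [wlkbe,soi] -> 14 lines: euk iwyd fdn ebr quy mybrn mhs wlkbe soi rvi cmg klne qlt gnmty

Answer: euk
iwyd
fdn
ebr
quy
mybrn
mhs
wlkbe
soi
rvi
cmg
klne
qlt
gnmty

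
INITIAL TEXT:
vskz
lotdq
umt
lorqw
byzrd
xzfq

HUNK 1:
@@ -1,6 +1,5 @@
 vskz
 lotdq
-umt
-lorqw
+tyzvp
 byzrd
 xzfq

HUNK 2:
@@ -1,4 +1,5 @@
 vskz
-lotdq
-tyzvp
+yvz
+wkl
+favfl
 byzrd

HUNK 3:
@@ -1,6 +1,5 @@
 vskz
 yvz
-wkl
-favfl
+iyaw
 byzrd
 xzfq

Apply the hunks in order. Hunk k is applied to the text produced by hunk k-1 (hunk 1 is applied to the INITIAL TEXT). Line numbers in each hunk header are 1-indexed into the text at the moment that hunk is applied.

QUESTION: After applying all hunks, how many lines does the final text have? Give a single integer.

Answer: 5

Derivation:
Hunk 1: at line 1 remove [umt,lorqw] add [tyzvp] -> 5 lines: vskz lotdq tyzvp byzrd xzfq
Hunk 2: at line 1 remove [lotdq,tyzvp] add [yvz,wkl,favfl] -> 6 lines: vskz yvz wkl favfl byzrd xzfq
Hunk 3: at line 1 remove [wkl,favfl] add [iyaw] -> 5 lines: vskz yvz iyaw byzrd xzfq
Final line count: 5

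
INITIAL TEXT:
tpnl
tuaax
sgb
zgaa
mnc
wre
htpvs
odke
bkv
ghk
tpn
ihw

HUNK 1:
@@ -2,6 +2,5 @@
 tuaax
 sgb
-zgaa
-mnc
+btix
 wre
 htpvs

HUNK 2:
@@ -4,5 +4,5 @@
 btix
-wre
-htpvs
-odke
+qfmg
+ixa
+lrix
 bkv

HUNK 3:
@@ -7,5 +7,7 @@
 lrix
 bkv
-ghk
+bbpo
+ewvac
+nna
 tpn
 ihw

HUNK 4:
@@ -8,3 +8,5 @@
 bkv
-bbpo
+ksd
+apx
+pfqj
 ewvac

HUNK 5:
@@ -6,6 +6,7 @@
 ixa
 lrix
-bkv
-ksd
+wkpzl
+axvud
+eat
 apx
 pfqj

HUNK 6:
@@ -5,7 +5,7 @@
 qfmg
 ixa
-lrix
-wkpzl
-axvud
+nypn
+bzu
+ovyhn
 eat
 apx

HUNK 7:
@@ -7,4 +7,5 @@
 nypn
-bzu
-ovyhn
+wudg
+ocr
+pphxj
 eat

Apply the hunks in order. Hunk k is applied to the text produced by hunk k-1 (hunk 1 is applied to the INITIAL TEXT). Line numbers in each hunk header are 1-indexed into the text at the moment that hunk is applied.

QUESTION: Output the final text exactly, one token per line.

Answer: tpnl
tuaax
sgb
btix
qfmg
ixa
nypn
wudg
ocr
pphxj
eat
apx
pfqj
ewvac
nna
tpn
ihw

Derivation:
Hunk 1: at line 2 remove [zgaa,mnc] add [btix] -> 11 lines: tpnl tuaax sgb btix wre htpvs odke bkv ghk tpn ihw
Hunk 2: at line 4 remove [wre,htpvs,odke] add [qfmg,ixa,lrix] -> 11 lines: tpnl tuaax sgb btix qfmg ixa lrix bkv ghk tpn ihw
Hunk 3: at line 7 remove [ghk] add [bbpo,ewvac,nna] -> 13 lines: tpnl tuaax sgb btix qfmg ixa lrix bkv bbpo ewvac nna tpn ihw
Hunk 4: at line 8 remove [bbpo] add [ksd,apx,pfqj] -> 15 lines: tpnl tuaax sgb btix qfmg ixa lrix bkv ksd apx pfqj ewvac nna tpn ihw
Hunk 5: at line 6 remove [bkv,ksd] add [wkpzl,axvud,eat] -> 16 lines: tpnl tuaax sgb btix qfmg ixa lrix wkpzl axvud eat apx pfqj ewvac nna tpn ihw
Hunk 6: at line 5 remove [lrix,wkpzl,axvud] add [nypn,bzu,ovyhn] -> 16 lines: tpnl tuaax sgb btix qfmg ixa nypn bzu ovyhn eat apx pfqj ewvac nna tpn ihw
Hunk 7: at line 7 remove [bzu,ovyhn] add [wudg,ocr,pphxj] -> 17 lines: tpnl tuaax sgb btix qfmg ixa nypn wudg ocr pphxj eat apx pfqj ewvac nna tpn ihw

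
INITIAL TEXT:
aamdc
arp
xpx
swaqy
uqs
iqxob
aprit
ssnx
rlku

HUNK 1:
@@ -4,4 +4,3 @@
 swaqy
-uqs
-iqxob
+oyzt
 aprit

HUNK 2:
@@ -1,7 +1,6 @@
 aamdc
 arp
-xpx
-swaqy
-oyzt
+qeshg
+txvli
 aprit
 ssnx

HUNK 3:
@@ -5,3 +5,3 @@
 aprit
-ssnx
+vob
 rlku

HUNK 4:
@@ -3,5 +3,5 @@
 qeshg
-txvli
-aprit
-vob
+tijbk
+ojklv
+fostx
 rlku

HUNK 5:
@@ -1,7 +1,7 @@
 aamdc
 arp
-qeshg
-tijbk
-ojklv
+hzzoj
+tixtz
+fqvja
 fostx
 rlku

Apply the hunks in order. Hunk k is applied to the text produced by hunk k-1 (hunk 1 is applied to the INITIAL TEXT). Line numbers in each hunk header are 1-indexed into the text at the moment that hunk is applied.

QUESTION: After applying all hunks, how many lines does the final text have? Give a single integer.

Hunk 1: at line 4 remove [uqs,iqxob] add [oyzt] -> 8 lines: aamdc arp xpx swaqy oyzt aprit ssnx rlku
Hunk 2: at line 1 remove [xpx,swaqy,oyzt] add [qeshg,txvli] -> 7 lines: aamdc arp qeshg txvli aprit ssnx rlku
Hunk 3: at line 5 remove [ssnx] add [vob] -> 7 lines: aamdc arp qeshg txvli aprit vob rlku
Hunk 4: at line 3 remove [txvli,aprit,vob] add [tijbk,ojklv,fostx] -> 7 lines: aamdc arp qeshg tijbk ojklv fostx rlku
Hunk 5: at line 1 remove [qeshg,tijbk,ojklv] add [hzzoj,tixtz,fqvja] -> 7 lines: aamdc arp hzzoj tixtz fqvja fostx rlku
Final line count: 7

Answer: 7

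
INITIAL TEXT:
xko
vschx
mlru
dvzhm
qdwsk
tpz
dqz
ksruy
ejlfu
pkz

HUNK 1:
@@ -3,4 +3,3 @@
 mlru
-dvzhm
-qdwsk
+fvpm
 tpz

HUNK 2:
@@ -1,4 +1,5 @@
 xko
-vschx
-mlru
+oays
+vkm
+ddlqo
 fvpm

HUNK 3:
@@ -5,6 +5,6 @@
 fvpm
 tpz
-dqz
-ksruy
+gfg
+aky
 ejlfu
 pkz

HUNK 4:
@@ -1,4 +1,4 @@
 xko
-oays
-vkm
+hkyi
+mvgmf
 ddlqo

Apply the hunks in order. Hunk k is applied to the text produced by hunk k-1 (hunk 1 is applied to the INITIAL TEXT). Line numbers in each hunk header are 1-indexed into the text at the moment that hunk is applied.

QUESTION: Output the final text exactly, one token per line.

Hunk 1: at line 3 remove [dvzhm,qdwsk] add [fvpm] -> 9 lines: xko vschx mlru fvpm tpz dqz ksruy ejlfu pkz
Hunk 2: at line 1 remove [vschx,mlru] add [oays,vkm,ddlqo] -> 10 lines: xko oays vkm ddlqo fvpm tpz dqz ksruy ejlfu pkz
Hunk 3: at line 5 remove [dqz,ksruy] add [gfg,aky] -> 10 lines: xko oays vkm ddlqo fvpm tpz gfg aky ejlfu pkz
Hunk 4: at line 1 remove [oays,vkm] add [hkyi,mvgmf] -> 10 lines: xko hkyi mvgmf ddlqo fvpm tpz gfg aky ejlfu pkz

Answer: xko
hkyi
mvgmf
ddlqo
fvpm
tpz
gfg
aky
ejlfu
pkz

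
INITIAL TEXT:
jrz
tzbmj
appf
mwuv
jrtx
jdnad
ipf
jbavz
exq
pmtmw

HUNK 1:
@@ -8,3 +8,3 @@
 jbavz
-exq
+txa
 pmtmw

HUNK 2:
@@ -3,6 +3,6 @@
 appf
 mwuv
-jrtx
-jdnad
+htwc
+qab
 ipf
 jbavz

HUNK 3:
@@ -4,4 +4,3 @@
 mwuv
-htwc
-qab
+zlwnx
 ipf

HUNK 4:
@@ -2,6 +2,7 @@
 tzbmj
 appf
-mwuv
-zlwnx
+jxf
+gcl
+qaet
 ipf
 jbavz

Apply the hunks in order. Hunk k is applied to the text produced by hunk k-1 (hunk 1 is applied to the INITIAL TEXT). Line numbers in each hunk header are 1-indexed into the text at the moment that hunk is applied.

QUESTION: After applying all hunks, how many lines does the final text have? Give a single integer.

Answer: 10

Derivation:
Hunk 1: at line 8 remove [exq] add [txa] -> 10 lines: jrz tzbmj appf mwuv jrtx jdnad ipf jbavz txa pmtmw
Hunk 2: at line 3 remove [jrtx,jdnad] add [htwc,qab] -> 10 lines: jrz tzbmj appf mwuv htwc qab ipf jbavz txa pmtmw
Hunk 3: at line 4 remove [htwc,qab] add [zlwnx] -> 9 lines: jrz tzbmj appf mwuv zlwnx ipf jbavz txa pmtmw
Hunk 4: at line 2 remove [mwuv,zlwnx] add [jxf,gcl,qaet] -> 10 lines: jrz tzbmj appf jxf gcl qaet ipf jbavz txa pmtmw
Final line count: 10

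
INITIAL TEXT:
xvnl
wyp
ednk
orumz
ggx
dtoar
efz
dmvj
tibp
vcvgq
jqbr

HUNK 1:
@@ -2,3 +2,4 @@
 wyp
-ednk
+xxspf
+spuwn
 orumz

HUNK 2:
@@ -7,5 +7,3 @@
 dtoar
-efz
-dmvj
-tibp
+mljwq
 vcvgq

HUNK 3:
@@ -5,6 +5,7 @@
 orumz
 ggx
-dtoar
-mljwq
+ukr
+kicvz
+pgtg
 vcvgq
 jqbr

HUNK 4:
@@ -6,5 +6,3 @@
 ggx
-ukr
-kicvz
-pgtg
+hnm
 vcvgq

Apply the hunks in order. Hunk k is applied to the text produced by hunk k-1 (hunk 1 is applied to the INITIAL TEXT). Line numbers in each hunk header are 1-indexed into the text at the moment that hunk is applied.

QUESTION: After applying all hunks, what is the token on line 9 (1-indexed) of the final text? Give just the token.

Answer: jqbr

Derivation:
Hunk 1: at line 2 remove [ednk] add [xxspf,spuwn] -> 12 lines: xvnl wyp xxspf spuwn orumz ggx dtoar efz dmvj tibp vcvgq jqbr
Hunk 2: at line 7 remove [efz,dmvj,tibp] add [mljwq] -> 10 lines: xvnl wyp xxspf spuwn orumz ggx dtoar mljwq vcvgq jqbr
Hunk 3: at line 5 remove [dtoar,mljwq] add [ukr,kicvz,pgtg] -> 11 lines: xvnl wyp xxspf spuwn orumz ggx ukr kicvz pgtg vcvgq jqbr
Hunk 4: at line 6 remove [ukr,kicvz,pgtg] add [hnm] -> 9 lines: xvnl wyp xxspf spuwn orumz ggx hnm vcvgq jqbr
Final line 9: jqbr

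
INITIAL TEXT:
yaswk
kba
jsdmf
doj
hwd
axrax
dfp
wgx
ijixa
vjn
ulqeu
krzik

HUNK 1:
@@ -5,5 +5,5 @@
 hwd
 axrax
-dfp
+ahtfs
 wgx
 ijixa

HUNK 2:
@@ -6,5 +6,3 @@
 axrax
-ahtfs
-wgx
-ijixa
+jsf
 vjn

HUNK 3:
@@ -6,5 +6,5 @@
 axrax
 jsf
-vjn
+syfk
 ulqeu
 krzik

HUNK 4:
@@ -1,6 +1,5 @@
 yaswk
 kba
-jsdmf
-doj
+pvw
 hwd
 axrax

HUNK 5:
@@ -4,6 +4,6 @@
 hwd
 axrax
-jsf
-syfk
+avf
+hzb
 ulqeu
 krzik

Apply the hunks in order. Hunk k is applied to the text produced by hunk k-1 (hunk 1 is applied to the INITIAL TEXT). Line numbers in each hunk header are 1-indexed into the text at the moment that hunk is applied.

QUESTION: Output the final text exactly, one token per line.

Answer: yaswk
kba
pvw
hwd
axrax
avf
hzb
ulqeu
krzik

Derivation:
Hunk 1: at line 5 remove [dfp] add [ahtfs] -> 12 lines: yaswk kba jsdmf doj hwd axrax ahtfs wgx ijixa vjn ulqeu krzik
Hunk 2: at line 6 remove [ahtfs,wgx,ijixa] add [jsf] -> 10 lines: yaswk kba jsdmf doj hwd axrax jsf vjn ulqeu krzik
Hunk 3: at line 6 remove [vjn] add [syfk] -> 10 lines: yaswk kba jsdmf doj hwd axrax jsf syfk ulqeu krzik
Hunk 4: at line 1 remove [jsdmf,doj] add [pvw] -> 9 lines: yaswk kba pvw hwd axrax jsf syfk ulqeu krzik
Hunk 5: at line 4 remove [jsf,syfk] add [avf,hzb] -> 9 lines: yaswk kba pvw hwd axrax avf hzb ulqeu krzik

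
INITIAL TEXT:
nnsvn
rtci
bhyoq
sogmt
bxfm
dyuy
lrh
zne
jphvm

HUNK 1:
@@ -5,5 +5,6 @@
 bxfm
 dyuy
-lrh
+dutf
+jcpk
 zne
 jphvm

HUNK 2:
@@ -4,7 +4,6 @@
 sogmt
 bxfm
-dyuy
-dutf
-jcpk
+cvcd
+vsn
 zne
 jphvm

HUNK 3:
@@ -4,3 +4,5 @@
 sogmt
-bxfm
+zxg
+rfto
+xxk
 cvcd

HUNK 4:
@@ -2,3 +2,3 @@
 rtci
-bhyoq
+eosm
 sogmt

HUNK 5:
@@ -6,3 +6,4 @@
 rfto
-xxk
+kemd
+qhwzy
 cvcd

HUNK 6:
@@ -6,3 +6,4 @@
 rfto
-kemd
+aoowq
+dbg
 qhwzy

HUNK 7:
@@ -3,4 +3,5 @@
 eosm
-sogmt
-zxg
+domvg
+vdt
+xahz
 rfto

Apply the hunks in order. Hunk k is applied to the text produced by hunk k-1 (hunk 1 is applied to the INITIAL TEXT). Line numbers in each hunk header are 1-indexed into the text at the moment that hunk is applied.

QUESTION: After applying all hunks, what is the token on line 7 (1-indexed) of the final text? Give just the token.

Answer: rfto

Derivation:
Hunk 1: at line 5 remove [lrh] add [dutf,jcpk] -> 10 lines: nnsvn rtci bhyoq sogmt bxfm dyuy dutf jcpk zne jphvm
Hunk 2: at line 4 remove [dyuy,dutf,jcpk] add [cvcd,vsn] -> 9 lines: nnsvn rtci bhyoq sogmt bxfm cvcd vsn zne jphvm
Hunk 3: at line 4 remove [bxfm] add [zxg,rfto,xxk] -> 11 lines: nnsvn rtci bhyoq sogmt zxg rfto xxk cvcd vsn zne jphvm
Hunk 4: at line 2 remove [bhyoq] add [eosm] -> 11 lines: nnsvn rtci eosm sogmt zxg rfto xxk cvcd vsn zne jphvm
Hunk 5: at line 6 remove [xxk] add [kemd,qhwzy] -> 12 lines: nnsvn rtci eosm sogmt zxg rfto kemd qhwzy cvcd vsn zne jphvm
Hunk 6: at line 6 remove [kemd] add [aoowq,dbg] -> 13 lines: nnsvn rtci eosm sogmt zxg rfto aoowq dbg qhwzy cvcd vsn zne jphvm
Hunk 7: at line 3 remove [sogmt,zxg] add [domvg,vdt,xahz] -> 14 lines: nnsvn rtci eosm domvg vdt xahz rfto aoowq dbg qhwzy cvcd vsn zne jphvm
Final line 7: rfto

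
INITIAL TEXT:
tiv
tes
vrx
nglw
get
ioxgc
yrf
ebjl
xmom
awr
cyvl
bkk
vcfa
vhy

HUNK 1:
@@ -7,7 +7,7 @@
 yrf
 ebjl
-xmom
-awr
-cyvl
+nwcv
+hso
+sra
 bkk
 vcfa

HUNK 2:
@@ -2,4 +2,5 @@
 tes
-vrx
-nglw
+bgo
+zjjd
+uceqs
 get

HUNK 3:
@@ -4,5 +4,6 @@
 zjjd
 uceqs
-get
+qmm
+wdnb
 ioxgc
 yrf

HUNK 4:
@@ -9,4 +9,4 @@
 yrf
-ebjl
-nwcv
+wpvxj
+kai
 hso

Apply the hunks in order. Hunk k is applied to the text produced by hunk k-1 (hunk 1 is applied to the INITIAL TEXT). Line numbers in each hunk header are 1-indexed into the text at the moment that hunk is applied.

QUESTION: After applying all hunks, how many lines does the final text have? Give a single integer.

Hunk 1: at line 7 remove [xmom,awr,cyvl] add [nwcv,hso,sra] -> 14 lines: tiv tes vrx nglw get ioxgc yrf ebjl nwcv hso sra bkk vcfa vhy
Hunk 2: at line 2 remove [vrx,nglw] add [bgo,zjjd,uceqs] -> 15 lines: tiv tes bgo zjjd uceqs get ioxgc yrf ebjl nwcv hso sra bkk vcfa vhy
Hunk 3: at line 4 remove [get] add [qmm,wdnb] -> 16 lines: tiv tes bgo zjjd uceqs qmm wdnb ioxgc yrf ebjl nwcv hso sra bkk vcfa vhy
Hunk 4: at line 9 remove [ebjl,nwcv] add [wpvxj,kai] -> 16 lines: tiv tes bgo zjjd uceqs qmm wdnb ioxgc yrf wpvxj kai hso sra bkk vcfa vhy
Final line count: 16

Answer: 16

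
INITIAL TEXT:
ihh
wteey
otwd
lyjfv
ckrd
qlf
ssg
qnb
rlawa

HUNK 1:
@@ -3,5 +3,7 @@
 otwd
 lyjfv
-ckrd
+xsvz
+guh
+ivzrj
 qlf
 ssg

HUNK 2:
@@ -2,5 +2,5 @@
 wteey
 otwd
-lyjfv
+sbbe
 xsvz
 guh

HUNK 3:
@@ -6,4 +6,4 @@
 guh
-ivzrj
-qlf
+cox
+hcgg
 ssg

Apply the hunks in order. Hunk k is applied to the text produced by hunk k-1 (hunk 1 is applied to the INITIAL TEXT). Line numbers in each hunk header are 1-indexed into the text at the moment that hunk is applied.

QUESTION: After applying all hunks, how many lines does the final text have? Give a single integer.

Hunk 1: at line 3 remove [ckrd] add [xsvz,guh,ivzrj] -> 11 lines: ihh wteey otwd lyjfv xsvz guh ivzrj qlf ssg qnb rlawa
Hunk 2: at line 2 remove [lyjfv] add [sbbe] -> 11 lines: ihh wteey otwd sbbe xsvz guh ivzrj qlf ssg qnb rlawa
Hunk 3: at line 6 remove [ivzrj,qlf] add [cox,hcgg] -> 11 lines: ihh wteey otwd sbbe xsvz guh cox hcgg ssg qnb rlawa
Final line count: 11

Answer: 11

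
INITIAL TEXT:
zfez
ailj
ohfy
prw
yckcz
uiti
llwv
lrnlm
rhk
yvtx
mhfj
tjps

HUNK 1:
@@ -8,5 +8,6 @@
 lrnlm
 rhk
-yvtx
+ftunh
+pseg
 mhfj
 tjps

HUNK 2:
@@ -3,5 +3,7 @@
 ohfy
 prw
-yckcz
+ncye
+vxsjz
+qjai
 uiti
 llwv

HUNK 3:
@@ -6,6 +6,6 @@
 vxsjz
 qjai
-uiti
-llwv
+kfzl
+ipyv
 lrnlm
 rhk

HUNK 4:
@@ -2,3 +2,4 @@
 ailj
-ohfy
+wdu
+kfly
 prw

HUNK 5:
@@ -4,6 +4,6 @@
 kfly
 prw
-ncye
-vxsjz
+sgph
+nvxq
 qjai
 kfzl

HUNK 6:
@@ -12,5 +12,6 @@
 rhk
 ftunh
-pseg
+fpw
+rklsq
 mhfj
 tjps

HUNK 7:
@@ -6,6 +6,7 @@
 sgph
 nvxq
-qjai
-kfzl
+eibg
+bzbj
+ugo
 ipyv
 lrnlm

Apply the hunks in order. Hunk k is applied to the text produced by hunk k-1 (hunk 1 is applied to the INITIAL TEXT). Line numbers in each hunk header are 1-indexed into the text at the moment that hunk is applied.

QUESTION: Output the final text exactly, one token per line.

Hunk 1: at line 8 remove [yvtx] add [ftunh,pseg] -> 13 lines: zfez ailj ohfy prw yckcz uiti llwv lrnlm rhk ftunh pseg mhfj tjps
Hunk 2: at line 3 remove [yckcz] add [ncye,vxsjz,qjai] -> 15 lines: zfez ailj ohfy prw ncye vxsjz qjai uiti llwv lrnlm rhk ftunh pseg mhfj tjps
Hunk 3: at line 6 remove [uiti,llwv] add [kfzl,ipyv] -> 15 lines: zfez ailj ohfy prw ncye vxsjz qjai kfzl ipyv lrnlm rhk ftunh pseg mhfj tjps
Hunk 4: at line 2 remove [ohfy] add [wdu,kfly] -> 16 lines: zfez ailj wdu kfly prw ncye vxsjz qjai kfzl ipyv lrnlm rhk ftunh pseg mhfj tjps
Hunk 5: at line 4 remove [ncye,vxsjz] add [sgph,nvxq] -> 16 lines: zfez ailj wdu kfly prw sgph nvxq qjai kfzl ipyv lrnlm rhk ftunh pseg mhfj tjps
Hunk 6: at line 12 remove [pseg] add [fpw,rklsq] -> 17 lines: zfez ailj wdu kfly prw sgph nvxq qjai kfzl ipyv lrnlm rhk ftunh fpw rklsq mhfj tjps
Hunk 7: at line 6 remove [qjai,kfzl] add [eibg,bzbj,ugo] -> 18 lines: zfez ailj wdu kfly prw sgph nvxq eibg bzbj ugo ipyv lrnlm rhk ftunh fpw rklsq mhfj tjps

Answer: zfez
ailj
wdu
kfly
prw
sgph
nvxq
eibg
bzbj
ugo
ipyv
lrnlm
rhk
ftunh
fpw
rklsq
mhfj
tjps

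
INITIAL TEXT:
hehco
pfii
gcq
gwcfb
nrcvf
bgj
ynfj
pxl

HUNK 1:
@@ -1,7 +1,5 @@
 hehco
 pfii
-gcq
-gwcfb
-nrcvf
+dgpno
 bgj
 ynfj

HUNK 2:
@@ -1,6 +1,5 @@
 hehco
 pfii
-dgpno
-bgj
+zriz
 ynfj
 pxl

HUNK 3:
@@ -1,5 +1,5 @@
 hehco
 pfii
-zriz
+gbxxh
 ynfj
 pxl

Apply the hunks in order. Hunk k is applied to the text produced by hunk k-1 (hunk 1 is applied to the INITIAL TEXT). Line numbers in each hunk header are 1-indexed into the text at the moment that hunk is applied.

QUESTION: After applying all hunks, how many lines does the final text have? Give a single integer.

Hunk 1: at line 1 remove [gcq,gwcfb,nrcvf] add [dgpno] -> 6 lines: hehco pfii dgpno bgj ynfj pxl
Hunk 2: at line 1 remove [dgpno,bgj] add [zriz] -> 5 lines: hehco pfii zriz ynfj pxl
Hunk 3: at line 1 remove [zriz] add [gbxxh] -> 5 lines: hehco pfii gbxxh ynfj pxl
Final line count: 5

Answer: 5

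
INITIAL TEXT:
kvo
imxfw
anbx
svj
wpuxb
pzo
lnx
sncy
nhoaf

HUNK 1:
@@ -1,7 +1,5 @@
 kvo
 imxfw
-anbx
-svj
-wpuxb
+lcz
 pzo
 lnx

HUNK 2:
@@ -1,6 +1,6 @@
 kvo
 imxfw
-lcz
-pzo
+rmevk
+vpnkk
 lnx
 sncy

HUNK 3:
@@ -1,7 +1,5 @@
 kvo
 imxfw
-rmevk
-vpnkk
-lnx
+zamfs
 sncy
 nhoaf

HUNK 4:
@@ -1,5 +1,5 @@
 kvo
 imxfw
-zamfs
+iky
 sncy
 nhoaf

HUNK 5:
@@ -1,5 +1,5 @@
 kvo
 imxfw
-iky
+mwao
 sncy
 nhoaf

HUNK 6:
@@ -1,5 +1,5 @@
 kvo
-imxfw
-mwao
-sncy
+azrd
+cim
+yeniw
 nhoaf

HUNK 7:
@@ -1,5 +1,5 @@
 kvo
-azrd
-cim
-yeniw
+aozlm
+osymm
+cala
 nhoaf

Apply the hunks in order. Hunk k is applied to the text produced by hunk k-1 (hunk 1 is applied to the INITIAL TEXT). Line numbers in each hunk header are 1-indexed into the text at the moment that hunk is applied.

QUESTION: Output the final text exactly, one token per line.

Hunk 1: at line 1 remove [anbx,svj,wpuxb] add [lcz] -> 7 lines: kvo imxfw lcz pzo lnx sncy nhoaf
Hunk 2: at line 1 remove [lcz,pzo] add [rmevk,vpnkk] -> 7 lines: kvo imxfw rmevk vpnkk lnx sncy nhoaf
Hunk 3: at line 1 remove [rmevk,vpnkk,lnx] add [zamfs] -> 5 lines: kvo imxfw zamfs sncy nhoaf
Hunk 4: at line 1 remove [zamfs] add [iky] -> 5 lines: kvo imxfw iky sncy nhoaf
Hunk 5: at line 1 remove [iky] add [mwao] -> 5 lines: kvo imxfw mwao sncy nhoaf
Hunk 6: at line 1 remove [imxfw,mwao,sncy] add [azrd,cim,yeniw] -> 5 lines: kvo azrd cim yeniw nhoaf
Hunk 7: at line 1 remove [azrd,cim,yeniw] add [aozlm,osymm,cala] -> 5 lines: kvo aozlm osymm cala nhoaf

Answer: kvo
aozlm
osymm
cala
nhoaf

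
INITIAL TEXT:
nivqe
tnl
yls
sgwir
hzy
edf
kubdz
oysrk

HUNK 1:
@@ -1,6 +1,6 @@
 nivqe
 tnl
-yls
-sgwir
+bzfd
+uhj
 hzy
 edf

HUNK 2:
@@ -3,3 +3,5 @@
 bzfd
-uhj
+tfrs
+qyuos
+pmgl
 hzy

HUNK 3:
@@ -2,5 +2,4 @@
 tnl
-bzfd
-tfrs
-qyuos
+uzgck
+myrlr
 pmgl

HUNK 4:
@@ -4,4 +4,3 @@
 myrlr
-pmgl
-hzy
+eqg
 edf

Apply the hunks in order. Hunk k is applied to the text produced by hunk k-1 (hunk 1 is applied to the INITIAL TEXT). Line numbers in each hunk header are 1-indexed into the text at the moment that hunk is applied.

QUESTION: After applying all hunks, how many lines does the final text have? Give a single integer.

Answer: 8

Derivation:
Hunk 1: at line 1 remove [yls,sgwir] add [bzfd,uhj] -> 8 lines: nivqe tnl bzfd uhj hzy edf kubdz oysrk
Hunk 2: at line 3 remove [uhj] add [tfrs,qyuos,pmgl] -> 10 lines: nivqe tnl bzfd tfrs qyuos pmgl hzy edf kubdz oysrk
Hunk 3: at line 2 remove [bzfd,tfrs,qyuos] add [uzgck,myrlr] -> 9 lines: nivqe tnl uzgck myrlr pmgl hzy edf kubdz oysrk
Hunk 4: at line 4 remove [pmgl,hzy] add [eqg] -> 8 lines: nivqe tnl uzgck myrlr eqg edf kubdz oysrk
Final line count: 8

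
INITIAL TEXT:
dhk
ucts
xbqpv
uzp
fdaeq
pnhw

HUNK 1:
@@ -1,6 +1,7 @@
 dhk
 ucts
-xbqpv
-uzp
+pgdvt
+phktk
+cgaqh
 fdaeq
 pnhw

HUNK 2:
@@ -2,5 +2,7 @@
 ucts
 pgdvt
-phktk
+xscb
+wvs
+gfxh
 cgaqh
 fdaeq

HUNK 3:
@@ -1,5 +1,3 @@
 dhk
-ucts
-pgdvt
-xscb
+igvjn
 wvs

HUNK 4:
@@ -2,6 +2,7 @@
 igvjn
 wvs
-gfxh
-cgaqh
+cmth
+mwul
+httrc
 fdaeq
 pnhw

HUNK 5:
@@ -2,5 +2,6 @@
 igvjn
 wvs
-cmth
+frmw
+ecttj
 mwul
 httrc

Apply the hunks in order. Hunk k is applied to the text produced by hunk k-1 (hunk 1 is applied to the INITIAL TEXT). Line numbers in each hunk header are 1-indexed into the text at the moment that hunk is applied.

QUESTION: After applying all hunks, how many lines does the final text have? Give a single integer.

Hunk 1: at line 1 remove [xbqpv,uzp] add [pgdvt,phktk,cgaqh] -> 7 lines: dhk ucts pgdvt phktk cgaqh fdaeq pnhw
Hunk 2: at line 2 remove [phktk] add [xscb,wvs,gfxh] -> 9 lines: dhk ucts pgdvt xscb wvs gfxh cgaqh fdaeq pnhw
Hunk 3: at line 1 remove [ucts,pgdvt,xscb] add [igvjn] -> 7 lines: dhk igvjn wvs gfxh cgaqh fdaeq pnhw
Hunk 4: at line 2 remove [gfxh,cgaqh] add [cmth,mwul,httrc] -> 8 lines: dhk igvjn wvs cmth mwul httrc fdaeq pnhw
Hunk 5: at line 2 remove [cmth] add [frmw,ecttj] -> 9 lines: dhk igvjn wvs frmw ecttj mwul httrc fdaeq pnhw
Final line count: 9

Answer: 9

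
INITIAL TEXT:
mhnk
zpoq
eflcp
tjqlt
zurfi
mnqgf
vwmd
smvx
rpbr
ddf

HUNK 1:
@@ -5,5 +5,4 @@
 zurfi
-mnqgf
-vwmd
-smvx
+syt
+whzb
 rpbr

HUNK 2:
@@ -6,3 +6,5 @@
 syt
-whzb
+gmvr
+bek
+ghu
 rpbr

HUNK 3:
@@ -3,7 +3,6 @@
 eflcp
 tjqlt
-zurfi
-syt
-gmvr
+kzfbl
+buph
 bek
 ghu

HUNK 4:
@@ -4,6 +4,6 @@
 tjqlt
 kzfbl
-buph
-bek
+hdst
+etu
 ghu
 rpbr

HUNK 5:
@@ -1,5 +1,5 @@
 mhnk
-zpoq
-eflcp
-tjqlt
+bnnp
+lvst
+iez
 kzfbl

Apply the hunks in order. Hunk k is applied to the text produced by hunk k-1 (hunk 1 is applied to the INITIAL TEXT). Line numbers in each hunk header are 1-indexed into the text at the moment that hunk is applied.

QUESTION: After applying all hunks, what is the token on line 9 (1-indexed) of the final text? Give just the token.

Answer: rpbr

Derivation:
Hunk 1: at line 5 remove [mnqgf,vwmd,smvx] add [syt,whzb] -> 9 lines: mhnk zpoq eflcp tjqlt zurfi syt whzb rpbr ddf
Hunk 2: at line 6 remove [whzb] add [gmvr,bek,ghu] -> 11 lines: mhnk zpoq eflcp tjqlt zurfi syt gmvr bek ghu rpbr ddf
Hunk 3: at line 3 remove [zurfi,syt,gmvr] add [kzfbl,buph] -> 10 lines: mhnk zpoq eflcp tjqlt kzfbl buph bek ghu rpbr ddf
Hunk 4: at line 4 remove [buph,bek] add [hdst,etu] -> 10 lines: mhnk zpoq eflcp tjqlt kzfbl hdst etu ghu rpbr ddf
Hunk 5: at line 1 remove [zpoq,eflcp,tjqlt] add [bnnp,lvst,iez] -> 10 lines: mhnk bnnp lvst iez kzfbl hdst etu ghu rpbr ddf
Final line 9: rpbr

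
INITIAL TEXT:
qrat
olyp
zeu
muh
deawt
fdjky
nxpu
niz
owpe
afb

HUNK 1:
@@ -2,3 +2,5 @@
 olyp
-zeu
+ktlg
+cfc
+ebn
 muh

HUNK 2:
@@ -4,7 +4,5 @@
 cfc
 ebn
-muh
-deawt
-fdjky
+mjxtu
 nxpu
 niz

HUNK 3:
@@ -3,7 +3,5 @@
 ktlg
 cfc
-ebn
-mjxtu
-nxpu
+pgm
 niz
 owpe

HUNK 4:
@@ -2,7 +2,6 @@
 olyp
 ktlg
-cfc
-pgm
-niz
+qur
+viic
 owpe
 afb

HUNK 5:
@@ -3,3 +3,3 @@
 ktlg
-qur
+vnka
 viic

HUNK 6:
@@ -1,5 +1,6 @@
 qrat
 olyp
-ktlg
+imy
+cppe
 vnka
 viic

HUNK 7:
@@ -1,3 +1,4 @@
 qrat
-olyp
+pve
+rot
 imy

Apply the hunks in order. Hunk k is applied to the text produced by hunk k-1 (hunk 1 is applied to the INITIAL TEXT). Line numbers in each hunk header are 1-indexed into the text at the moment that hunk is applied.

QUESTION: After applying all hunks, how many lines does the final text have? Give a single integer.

Answer: 9

Derivation:
Hunk 1: at line 2 remove [zeu] add [ktlg,cfc,ebn] -> 12 lines: qrat olyp ktlg cfc ebn muh deawt fdjky nxpu niz owpe afb
Hunk 2: at line 4 remove [muh,deawt,fdjky] add [mjxtu] -> 10 lines: qrat olyp ktlg cfc ebn mjxtu nxpu niz owpe afb
Hunk 3: at line 3 remove [ebn,mjxtu,nxpu] add [pgm] -> 8 lines: qrat olyp ktlg cfc pgm niz owpe afb
Hunk 4: at line 2 remove [cfc,pgm,niz] add [qur,viic] -> 7 lines: qrat olyp ktlg qur viic owpe afb
Hunk 5: at line 3 remove [qur] add [vnka] -> 7 lines: qrat olyp ktlg vnka viic owpe afb
Hunk 6: at line 1 remove [ktlg] add [imy,cppe] -> 8 lines: qrat olyp imy cppe vnka viic owpe afb
Hunk 7: at line 1 remove [olyp] add [pve,rot] -> 9 lines: qrat pve rot imy cppe vnka viic owpe afb
Final line count: 9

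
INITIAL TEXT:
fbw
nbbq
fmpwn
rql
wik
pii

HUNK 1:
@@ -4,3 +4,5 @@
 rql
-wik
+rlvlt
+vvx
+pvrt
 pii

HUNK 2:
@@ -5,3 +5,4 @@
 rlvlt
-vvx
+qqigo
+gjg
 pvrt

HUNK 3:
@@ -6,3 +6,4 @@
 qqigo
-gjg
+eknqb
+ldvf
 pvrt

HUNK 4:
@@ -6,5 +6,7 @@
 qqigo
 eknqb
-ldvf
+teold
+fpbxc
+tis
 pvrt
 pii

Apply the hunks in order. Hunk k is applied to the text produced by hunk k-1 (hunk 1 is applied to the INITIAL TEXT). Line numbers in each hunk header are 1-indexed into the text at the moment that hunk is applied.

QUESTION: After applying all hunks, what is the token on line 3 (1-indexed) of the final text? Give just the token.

Answer: fmpwn

Derivation:
Hunk 1: at line 4 remove [wik] add [rlvlt,vvx,pvrt] -> 8 lines: fbw nbbq fmpwn rql rlvlt vvx pvrt pii
Hunk 2: at line 5 remove [vvx] add [qqigo,gjg] -> 9 lines: fbw nbbq fmpwn rql rlvlt qqigo gjg pvrt pii
Hunk 3: at line 6 remove [gjg] add [eknqb,ldvf] -> 10 lines: fbw nbbq fmpwn rql rlvlt qqigo eknqb ldvf pvrt pii
Hunk 4: at line 6 remove [ldvf] add [teold,fpbxc,tis] -> 12 lines: fbw nbbq fmpwn rql rlvlt qqigo eknqb teold fpbxc tis pvrt pii
Final line 3: fmpwn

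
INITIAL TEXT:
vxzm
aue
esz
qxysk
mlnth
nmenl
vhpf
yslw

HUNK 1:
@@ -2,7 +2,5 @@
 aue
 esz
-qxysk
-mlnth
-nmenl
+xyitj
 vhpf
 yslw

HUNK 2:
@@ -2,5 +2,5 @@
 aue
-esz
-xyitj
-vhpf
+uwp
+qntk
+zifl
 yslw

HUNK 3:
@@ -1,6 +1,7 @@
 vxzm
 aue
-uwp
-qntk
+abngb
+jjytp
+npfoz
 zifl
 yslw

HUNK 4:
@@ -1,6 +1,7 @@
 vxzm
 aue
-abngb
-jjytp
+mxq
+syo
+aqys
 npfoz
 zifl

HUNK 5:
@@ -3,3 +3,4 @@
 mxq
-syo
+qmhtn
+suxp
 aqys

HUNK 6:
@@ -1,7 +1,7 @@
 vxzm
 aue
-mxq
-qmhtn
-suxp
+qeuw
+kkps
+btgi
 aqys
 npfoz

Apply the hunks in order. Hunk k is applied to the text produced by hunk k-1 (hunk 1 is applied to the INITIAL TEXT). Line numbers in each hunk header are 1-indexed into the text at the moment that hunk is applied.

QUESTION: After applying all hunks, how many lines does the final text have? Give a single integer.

Answer: 9

Derivation:
Hunk 1: at line 2 remove [qxysk,mlnth,nmenl] add [xyitj] -> 6 lines: vxzm aue esz xyitj vhpf yslw
Hunk 2: at line 2 remove [esz,xyitj,vhpf] add [uwp,qntk,zifl] -> 6 lines: vxzm aue uwp qntk zifl yslw
Hunk 3: at line 1 remove [uwp,qntk] add [abngb,jjytp,npfoz] -> 7 lines: vxzm aue abngb jjytp npfoz zifl yslw
Hunk 4: at line 1 remove [abngb,jjytp] add [mxq,syo,aqys] -> 8 lines: vxzm aue mxq syo aqys npfoz zifl yslw
Hunk 5: at line 3 remove [syo] add [qmhtn,suxp] -> 9 lines: vxzm aue mxq qmhtn suxp aqys npfoz zifl yslw
Hunk 6: at line 1 remove [mxq,qmhtn,suxp] add [qeuw,kkps,btgi] -> 9 lines: vxzm aue qeuw kkps btgi aqys npfoz zifl yslw
Final line count: 9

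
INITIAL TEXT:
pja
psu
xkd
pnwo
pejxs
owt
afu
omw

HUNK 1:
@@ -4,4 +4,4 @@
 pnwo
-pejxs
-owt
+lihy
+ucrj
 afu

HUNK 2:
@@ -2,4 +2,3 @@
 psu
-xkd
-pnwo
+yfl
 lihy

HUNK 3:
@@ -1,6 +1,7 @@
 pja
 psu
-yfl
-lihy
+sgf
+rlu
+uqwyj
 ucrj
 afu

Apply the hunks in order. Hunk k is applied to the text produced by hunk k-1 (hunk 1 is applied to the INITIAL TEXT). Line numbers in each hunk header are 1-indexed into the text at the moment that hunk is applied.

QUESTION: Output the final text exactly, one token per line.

Hunk 1: at line 4 remove [pejxs,owt] add [lihy,ucrj] -> 8 lines: pja psu xkd pnwo lihy ucrj afu omw
Hunk 2: at line 2 remove [xkd,pnwo] add [yfl] -> 7 lines: pja psu yfl lihy ucrj afu omw
Hunk 3: at line 1 remove [yfl,lihy] add [sgf,rlu,uqwyj] -> 8 lines: pja psu sgf rlu uqwyj ucrj afu omw

Answer: pja
psu
sgf
rlu
uqwyj
ucrj
afu
omw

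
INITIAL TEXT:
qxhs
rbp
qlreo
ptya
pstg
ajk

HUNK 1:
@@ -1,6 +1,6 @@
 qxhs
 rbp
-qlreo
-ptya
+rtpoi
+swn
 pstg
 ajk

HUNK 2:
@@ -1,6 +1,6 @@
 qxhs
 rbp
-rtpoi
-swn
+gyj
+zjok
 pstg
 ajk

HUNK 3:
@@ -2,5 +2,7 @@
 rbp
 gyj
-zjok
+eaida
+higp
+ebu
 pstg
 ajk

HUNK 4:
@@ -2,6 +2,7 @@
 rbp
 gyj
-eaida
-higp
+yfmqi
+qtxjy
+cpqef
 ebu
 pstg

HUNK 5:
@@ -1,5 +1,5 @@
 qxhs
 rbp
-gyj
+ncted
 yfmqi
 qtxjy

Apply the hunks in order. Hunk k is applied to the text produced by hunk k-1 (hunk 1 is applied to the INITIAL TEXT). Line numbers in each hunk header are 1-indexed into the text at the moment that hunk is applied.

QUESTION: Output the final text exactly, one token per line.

Answer: qxhs
rbp
ncted
yfmqi
qtxjy
cpqef
ebu
pstg
ajk

Derivation:
Hunk 1: at line 1 remove [qlreo,ptya] add [rtpoi,swn] -> 6 lines: qxhs rbp rtpoi swn pstg ajk
Hunk 2: at line 1 remove [rtpoi,swn] add [gyj,zjok] -> 6 lines: qxhs rbp gyj zjok pstg ajk
Hunk 3: at line 2 remove [zjok] add [eaida,higp,ebu] -> 8 lines: qxhs rbp gyj eaida higp ebu pstg ajk
Hunk 4: at line 2 remove [eaida,higp] add [yfmqi,qtxjy,cpqef] -> 9 lines: qxhs rbp gyj yfmqi qtxjy cpqef ebu pstg ajk
Hunk 5: at line 1 remove [gyj] add [ncted] -> 9 lines: qxhs rbp ncted yfmqi qtxjy cpqef ebu pstg ajk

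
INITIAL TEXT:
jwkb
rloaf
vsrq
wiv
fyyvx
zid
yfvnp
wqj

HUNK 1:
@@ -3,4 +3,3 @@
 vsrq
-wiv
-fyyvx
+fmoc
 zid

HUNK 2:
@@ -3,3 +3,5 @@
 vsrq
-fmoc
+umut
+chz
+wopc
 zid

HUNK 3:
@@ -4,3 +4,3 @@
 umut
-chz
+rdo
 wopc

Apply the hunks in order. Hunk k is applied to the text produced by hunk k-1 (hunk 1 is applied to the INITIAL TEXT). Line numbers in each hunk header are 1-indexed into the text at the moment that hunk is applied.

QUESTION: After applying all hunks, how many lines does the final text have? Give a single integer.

Answer: 9

Derivation:
Hunk 1: at line 3 remove [wiv,fyyvx] add [fmoc] -> 7 lines: jwkb rloaf vsrq fmoc zid yfvnp wqj
Hunk 2: at line 3 remove [fmoc] add [umut,chz,wopc] -> 9 lines: jwkb rloaf vsrq umut chz wopc zid yfvnp wqj
Hunk 3: at line 4 remove [chz] add [rdo] -> 9 lines: jwkb rloaf vsrq umut rdo wopc zid yfvnp wqj
Final line count: 9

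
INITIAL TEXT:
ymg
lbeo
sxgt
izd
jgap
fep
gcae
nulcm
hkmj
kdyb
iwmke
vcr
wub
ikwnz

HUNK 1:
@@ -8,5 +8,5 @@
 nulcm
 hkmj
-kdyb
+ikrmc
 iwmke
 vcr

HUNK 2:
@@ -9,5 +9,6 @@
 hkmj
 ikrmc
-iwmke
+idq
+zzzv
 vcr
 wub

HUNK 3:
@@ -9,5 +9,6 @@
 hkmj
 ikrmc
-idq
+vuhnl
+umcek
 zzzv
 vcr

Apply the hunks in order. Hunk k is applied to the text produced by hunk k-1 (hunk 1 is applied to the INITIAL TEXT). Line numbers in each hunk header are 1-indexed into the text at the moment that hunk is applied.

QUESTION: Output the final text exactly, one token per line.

Answer: ymg
lbeo
sxgt
izd
jgap
fep
gcae
nulcm
hkmj
ikrmc
vuhnl
umcek
zzzv
vcr
wub
ikwnz

Derivation:
Hunk 1: at line 8 remove [kdyb] add [ikrmc] -> 14 lines: ymg lbeo sxgt izd jgap fep gcae nulcm hkmj ikrmc iwmke vcr wub ikwnz
Hunk 2: at line 9 remove [iwmke] add [idq,zzzv] -> 15 lines: ymg lbeo sxgt izd jgap fep gcae nulcm hkmj ikrmc idq zzzv vcr wub ikwnz
Hunk 3: at line 9 remove [idq] add [vuhnl,umcek] -> 16 lines: ymg lbeo sxgt izd jgap fep gcae nulcm hkmj ikrmc vuhnl umcek zzzv vcr wub ikwnz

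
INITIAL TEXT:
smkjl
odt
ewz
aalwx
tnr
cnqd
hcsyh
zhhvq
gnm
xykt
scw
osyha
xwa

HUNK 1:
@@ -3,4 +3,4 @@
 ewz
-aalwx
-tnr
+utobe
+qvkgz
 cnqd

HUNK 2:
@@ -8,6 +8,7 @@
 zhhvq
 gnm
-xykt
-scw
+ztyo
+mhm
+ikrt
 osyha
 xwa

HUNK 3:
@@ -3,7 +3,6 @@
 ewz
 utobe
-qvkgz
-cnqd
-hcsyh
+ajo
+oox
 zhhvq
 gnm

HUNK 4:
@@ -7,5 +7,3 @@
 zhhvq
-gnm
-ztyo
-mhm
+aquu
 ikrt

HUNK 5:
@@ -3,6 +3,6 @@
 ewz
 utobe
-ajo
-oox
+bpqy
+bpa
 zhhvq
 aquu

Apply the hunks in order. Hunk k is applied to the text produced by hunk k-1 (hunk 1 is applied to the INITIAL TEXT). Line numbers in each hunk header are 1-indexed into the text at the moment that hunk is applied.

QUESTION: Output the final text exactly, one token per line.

Hunk 1: at line 3 remove [aalwx,tnr] add [utobe,qvkgz] -> 13 lines: smkjl odt ewz utobe qvkgz cnqd hcsyh zhhvq gnm xykt scw osyha xwa
Hunk 2: at line 8 remove [xykt,scw] add [ztyo,mhm,ikrt] -> 14 lines: smkjl odt ewz utobe qvkgz cnqd hcsyh zhhvq gnm ztyo mhm ikrt osyha xwa
Hunk 3: at line 3 remove [qvkgz,cnqd,hcsyh] add [ajo,oox] -> 13 lines: smkjl odt ewz utobe ajo oox zhhvq gnm ztyo mhm ikrt osyha xwa
Hunk 4: at line 7 remove [gnm,ztyo,mhm] add [aquu] -> 11 lines: smkjl odt ewz utobe ajo oox zhhvq aquu ikrt osyha xwa
Hunk 5: at line 3 remove [ajo,oox] add [bpqy,bpa] -> 11 lines: smkjl odt ewz utobe bpqy bpa zhhvq aquu ikrt osyha xwa

Answer: smkjl
odt
ewz
utobe
bpqy
bpa
zhhvq
aquu
ikrt
osyha
xwa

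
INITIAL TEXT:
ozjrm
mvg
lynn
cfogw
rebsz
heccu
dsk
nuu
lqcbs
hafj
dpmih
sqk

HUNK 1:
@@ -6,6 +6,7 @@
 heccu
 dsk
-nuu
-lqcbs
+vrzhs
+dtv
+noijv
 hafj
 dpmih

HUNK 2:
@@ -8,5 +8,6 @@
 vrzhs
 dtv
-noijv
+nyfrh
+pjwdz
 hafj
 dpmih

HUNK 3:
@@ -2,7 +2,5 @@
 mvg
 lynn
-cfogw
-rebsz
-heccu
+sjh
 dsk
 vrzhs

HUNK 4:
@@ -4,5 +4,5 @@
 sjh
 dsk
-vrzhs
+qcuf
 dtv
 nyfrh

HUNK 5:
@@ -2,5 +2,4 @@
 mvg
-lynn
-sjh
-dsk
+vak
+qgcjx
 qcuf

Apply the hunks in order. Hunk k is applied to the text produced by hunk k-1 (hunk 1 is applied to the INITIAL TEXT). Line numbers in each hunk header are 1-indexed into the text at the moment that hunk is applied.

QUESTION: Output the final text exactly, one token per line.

Answer: ozjrm
mvg
vak
qgcjx
qcuf
dtv
nyfrh
pjwdz
hafj
dpmih
sqk

Derivation:
Hunk 1: at line 6 remove [nuu,lqcbs] add [vrzhs,dtv,noijv] -> 13 lines: ozjrm mvg lynn cfogw rebsz heccu dsk vrzhs dtv noijv hafj dpmih sqk
Hunk 2: at line 8 remove [noijv] add [nyfrh,pjwdz] -> 14 lines: ozjrm mvg lynn cfogw rebsz heccu dsk vrzhs dtv nyfrh pjwdz hafj dpmih sqk
Hunk 3: at line 2 remove [cfogw,rebsz,heccu] add [sjh] -> 12 lines: ozjrm mvg lynn sjh dsk vrzhs dtv nyfrh pjwdz hafj dpmih sqk
Hunk 4: at line 4 remove [vrzhs] add [qcuf] -> 12 lines: ozjrm mvg lynn sjh dsk qcuf dtv nyfrh pjwdz hafj dpmih sqk
Hunk 5: at line 2 remove [lynn,sjh,dsk] add [vak,qgcjx] -> 11 lines: ozjrm mvg vak qgcjx qcuf dtv nyfrh pjwdz hafj dpmih sqk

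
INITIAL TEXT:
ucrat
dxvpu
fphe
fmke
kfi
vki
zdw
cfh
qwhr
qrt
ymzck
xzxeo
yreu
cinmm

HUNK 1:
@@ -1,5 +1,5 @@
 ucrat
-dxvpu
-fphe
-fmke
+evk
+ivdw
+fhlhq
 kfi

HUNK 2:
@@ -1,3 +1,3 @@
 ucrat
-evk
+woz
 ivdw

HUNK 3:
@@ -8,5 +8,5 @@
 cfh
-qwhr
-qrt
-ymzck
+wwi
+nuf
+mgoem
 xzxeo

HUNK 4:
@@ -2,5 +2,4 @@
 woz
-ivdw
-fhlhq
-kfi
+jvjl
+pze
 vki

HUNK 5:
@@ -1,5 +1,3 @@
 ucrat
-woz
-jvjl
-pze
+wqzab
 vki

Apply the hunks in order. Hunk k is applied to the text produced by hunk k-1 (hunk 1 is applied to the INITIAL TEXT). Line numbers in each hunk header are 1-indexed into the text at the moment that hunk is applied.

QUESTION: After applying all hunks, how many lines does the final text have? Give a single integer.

Hunk 1: at line 1 remove [dxvpu,fphe,fmke] add [evk,ivdw,fhlhq] -> 14 lines: ucrat evk ivdw fhlhq kfi vki zdw cfh qwhr qrt ymzck xzxeo yreu cinmm
Hunk 2: at line 1 remove [evk] add [woz] -> 14 lines: ucrat woz ivdw fhlhq kfi vki zdw cfh qwhr qrt ymzck xzxeo yreu cinmm
Hunk 3: at line 8 remove [qwhr,qrt,ymzck] add [wwi,nuf,mgoem] -> 14 lines: ucrat woz ivdw fhlhq kfi vki zdw cfh wwi nuf mgoem xzxeo yreu cinmm
Hunk 4: at line 2 remove [ivdw,fhlhq,kfi] add [jvjl,pze] -> 13 lines: ucrat woz jvjl pze vki zdw cfh wwi nuf mgoem xzxeo yreu cinmm
Hunk 5: at line 1 remove [woz,jvjl,pze] add [wqzab] -> 11 lines: ucrat wqzab vki zdw cfh wwi nuf mgoem xzxeo yreu cinmm
Final line count: 11

Answer: 11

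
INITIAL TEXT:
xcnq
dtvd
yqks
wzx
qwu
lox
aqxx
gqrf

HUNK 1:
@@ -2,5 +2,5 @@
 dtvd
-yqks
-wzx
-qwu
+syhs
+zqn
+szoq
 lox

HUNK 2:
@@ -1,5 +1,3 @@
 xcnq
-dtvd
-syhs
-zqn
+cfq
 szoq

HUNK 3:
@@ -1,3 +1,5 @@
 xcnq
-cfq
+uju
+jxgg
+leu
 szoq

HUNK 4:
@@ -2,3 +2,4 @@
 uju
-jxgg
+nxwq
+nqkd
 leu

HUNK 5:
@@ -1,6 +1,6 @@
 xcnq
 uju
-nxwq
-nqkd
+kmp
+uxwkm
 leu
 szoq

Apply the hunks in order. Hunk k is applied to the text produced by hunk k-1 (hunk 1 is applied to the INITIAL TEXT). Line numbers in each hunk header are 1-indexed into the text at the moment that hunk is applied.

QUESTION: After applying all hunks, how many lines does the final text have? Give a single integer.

Hunk 1: at line 2 remove [yqks,wzx,qwu] add [syhs,zqn,szoq] -> 8 lines: xcnq dtvd syhs zqn szoq lox aqxx gqrf
Hunk 2: at line 1 remove [dtvd,syhs,zqn] add [cfq] -> 6 lines: xcnq cfq szoq lox aqxx gqrf
Hunk 3: at line 1 remove [cfq] add [uju,jxgg,leu] -> 8 lines: xcnq uju jxgg leu szoq lox aqxx gqrf
Hunk 4: at line 2 remove [jxgg] add [nxwq,nqkd] -> 9 lines: xcnq uju nxwq nqkd leu szoq lox aqxx gqrf
Hunk 5: at line 1 remove [nxwq,nqkd] add [kmp,uxwkm] -> 9 lines: xcnq uju kmp uxwkm leu szoq lox aqxx gqrf
Final line count: 9

Answer: 9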